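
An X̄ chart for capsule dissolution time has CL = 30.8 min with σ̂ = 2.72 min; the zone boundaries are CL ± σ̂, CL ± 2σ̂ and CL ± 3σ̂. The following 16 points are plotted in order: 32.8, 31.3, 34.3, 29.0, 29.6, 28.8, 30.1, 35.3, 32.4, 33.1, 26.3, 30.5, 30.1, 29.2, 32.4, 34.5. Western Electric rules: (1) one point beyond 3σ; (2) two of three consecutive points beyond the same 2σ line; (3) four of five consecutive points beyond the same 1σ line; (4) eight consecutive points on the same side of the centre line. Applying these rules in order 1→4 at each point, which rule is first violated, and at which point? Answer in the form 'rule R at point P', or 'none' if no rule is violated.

Zone of each point (C = within 1σ̂, B = 1σ̂–2σ̂, A = 2σ̂–3σ̂, * = beyond 3σ̂; sign = side of CL): 1:+C, 2:+C, 3:+B, 4:-C, 5:-C, 6:-C, 7:-C, 8:+B, 9:+C, 10:+C, 11:-B, 12:-C, 13:-C, 14:-C, 15:+C, 16:+B
No rule fires across all 16 points.

none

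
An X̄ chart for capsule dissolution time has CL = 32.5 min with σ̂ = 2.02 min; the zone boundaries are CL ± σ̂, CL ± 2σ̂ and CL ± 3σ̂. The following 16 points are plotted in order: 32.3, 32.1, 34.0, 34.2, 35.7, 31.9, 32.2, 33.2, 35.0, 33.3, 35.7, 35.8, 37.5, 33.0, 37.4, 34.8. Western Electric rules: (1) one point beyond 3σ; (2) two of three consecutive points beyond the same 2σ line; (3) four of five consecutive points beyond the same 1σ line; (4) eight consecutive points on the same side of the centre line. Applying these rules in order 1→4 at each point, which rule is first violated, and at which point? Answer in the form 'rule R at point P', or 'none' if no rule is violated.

Zone of each point (C = within 1σ̂, B = 1σ̂–2σ̂, A = 2σ̂–3σ̂, * = beyond 3σ̂; sign = side of CL): 1:-C, 2:-C, 3:+C, 4:+C, 5:+B, 6:-C, 7:-C, 8:+C, 9:+B, 10:+C, 11:+B, 12:+B, 13:+A, 14:+C, 15:+A, 16:+B
Rule 3 (four of five consecutive points beyond the same 1σ limit) is satisfied at point 13.

rule 3 at point 13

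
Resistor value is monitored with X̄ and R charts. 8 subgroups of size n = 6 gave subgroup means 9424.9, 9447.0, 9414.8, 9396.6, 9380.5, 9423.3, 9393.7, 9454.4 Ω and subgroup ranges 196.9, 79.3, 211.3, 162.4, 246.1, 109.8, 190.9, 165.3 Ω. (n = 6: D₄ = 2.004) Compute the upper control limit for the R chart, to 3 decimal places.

341.181

R̄ = (196.9 + 79.3 + 211.3 + 162.4 + 246.1 + 109.8 + 190.9 + 165.3) / 8 = 1362.0000 / 8 = 170.2500
UCL_R = D₄·R̄ = 2.004 × 170.2500 = 341.1810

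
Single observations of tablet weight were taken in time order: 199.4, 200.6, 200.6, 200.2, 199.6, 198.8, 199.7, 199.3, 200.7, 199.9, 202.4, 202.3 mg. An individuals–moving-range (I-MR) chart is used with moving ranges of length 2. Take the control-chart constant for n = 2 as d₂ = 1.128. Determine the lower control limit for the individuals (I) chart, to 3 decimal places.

198.091

X̄ = (199.4 + 200.6 + 200.6 + 200.2 + 199.6 + 198.8 + 199.7 + 199.3 + 200.7 + 199.9 + 202.4 + 202.3) / 12 = 200.2917
Moving ranges: 1.2, 0.0, 0.4, 0.6, 0.8, 0.9, 0.4, 1.4, 0.8, 2.5, 0.1; M̄R̄ = 9.1000 / 11 = 0.8273
LCL = X̄ − 3·M̄R̄/d₂ = 200.2917 − 3 × 0.8273 / 1.128 = 198.0915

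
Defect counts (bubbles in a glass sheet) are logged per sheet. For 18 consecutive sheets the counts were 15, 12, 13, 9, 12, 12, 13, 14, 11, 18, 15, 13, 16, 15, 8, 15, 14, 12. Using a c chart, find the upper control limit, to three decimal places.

c̄ = (15 + 12 + 13 + 9 + 12 + 12 + 13 + 14 + 11 + 18 + 15 + 13 + 16 + 15 + 8 + 15 + 14 + 12) / 18 = 237 / 18 = 13.1667
UCL = c̄ + 3√c̄ = 13.1667 + 3 × √13.1667 = 13.1667 + 3 × 3.6286 = 24.0524

24.052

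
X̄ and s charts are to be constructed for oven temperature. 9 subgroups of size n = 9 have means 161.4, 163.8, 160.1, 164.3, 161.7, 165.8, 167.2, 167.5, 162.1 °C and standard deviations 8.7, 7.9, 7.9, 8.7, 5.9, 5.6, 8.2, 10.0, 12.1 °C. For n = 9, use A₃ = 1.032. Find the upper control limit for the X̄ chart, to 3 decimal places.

172.367

X̄̄ = (161.4 + 163.8 + 160.1 + 164.3 + 161.7 + 165.8 + 167.2 + 167.5 + 162.1) / 9 = 163.7667
s̄ = (8.7 + 7.9 + 7.9 + 8.7 + 5.9 + 5.6 + 8.2 + 10.0 + 12.1) / 9 = 8.3333
UCL = X̄̄ + A₃·s̄ = 163.7667 + 1.032 × 8.3333 = 172.3667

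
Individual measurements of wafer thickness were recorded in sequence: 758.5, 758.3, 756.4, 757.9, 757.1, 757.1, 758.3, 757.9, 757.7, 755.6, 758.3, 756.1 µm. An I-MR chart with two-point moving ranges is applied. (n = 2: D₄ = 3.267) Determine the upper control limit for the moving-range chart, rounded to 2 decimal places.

3.92

Moving ranges: 0.2, 1.9, 1.5, 0.8, 0.0, 1.2, 0.4, 0.2, 2.1, 2.7, 2.2; M̄R̄ = 13.2000 / 11 = 1.2000
UCL_MR = D₄·M̄R̄ = 3.267 × 1.2000 = 3.9204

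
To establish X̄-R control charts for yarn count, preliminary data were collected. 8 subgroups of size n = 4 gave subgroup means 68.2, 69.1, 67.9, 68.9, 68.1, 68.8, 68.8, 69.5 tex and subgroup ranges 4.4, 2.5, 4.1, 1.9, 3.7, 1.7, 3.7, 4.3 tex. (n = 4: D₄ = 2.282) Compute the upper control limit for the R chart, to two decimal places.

7.50

R̄ = (4.4 + 2.5 + 4.1 + 1.9 + 3.7 + 1.7 + 3.7 + 4.3) / 8 = 26.3000 / 8 = 3.2875
UCL_R = D₄·R̄ = 2.282 × 3.2875 = 7.5021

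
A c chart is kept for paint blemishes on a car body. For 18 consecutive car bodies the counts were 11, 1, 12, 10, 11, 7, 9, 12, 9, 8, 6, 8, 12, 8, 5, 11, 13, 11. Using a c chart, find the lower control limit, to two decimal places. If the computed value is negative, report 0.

0.06

c̄ = (11 + 1 + 12 + 10 + 11 + 7 + 9 + 12 + 9 + 8 + 6 + 8 + 12 + 8 + 5 + 11 + 13 + 11) / 18 = 164 / 18 = 9.1111
LCL = c̄ − 3√c̄ = 9.1111 − 3 × 3.0185 = 0.0557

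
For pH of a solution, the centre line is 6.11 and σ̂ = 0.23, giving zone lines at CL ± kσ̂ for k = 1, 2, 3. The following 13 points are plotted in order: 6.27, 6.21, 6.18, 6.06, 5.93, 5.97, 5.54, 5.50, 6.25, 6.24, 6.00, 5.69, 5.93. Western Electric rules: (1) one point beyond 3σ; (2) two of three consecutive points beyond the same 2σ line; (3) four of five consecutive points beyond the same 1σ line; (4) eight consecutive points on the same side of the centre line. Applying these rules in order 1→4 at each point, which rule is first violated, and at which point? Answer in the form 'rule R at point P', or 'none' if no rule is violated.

rule 2 at point 8

Zone of each point (C = within 1σ̂, B = 1σ̂–2σ̂, A = 2σ̂–3σ̂, * = beyond 3σ̂; sign = side of CL): 1:+C, 2:+C, 3:+C, 4:-C, 5:-C, 6:-C, 7:-A, 8:-A, 9:+C, 10:+C, 11:-C, 12:-B, 13:-C
Rule 2 (two of three consecutive points beyond the same 2σ limit) is satisfied at point 8.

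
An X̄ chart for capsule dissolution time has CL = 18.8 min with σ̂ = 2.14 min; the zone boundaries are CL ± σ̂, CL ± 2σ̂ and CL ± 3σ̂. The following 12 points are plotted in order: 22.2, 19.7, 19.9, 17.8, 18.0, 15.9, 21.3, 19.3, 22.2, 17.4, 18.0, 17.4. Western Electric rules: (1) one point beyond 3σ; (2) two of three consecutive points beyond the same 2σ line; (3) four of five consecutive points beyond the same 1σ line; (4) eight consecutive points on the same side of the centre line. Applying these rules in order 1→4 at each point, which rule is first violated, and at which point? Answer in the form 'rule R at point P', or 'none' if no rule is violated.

Zone of each point (C = within 1σ̂, B = 1σ̂–2σ̂, A = 2σ̂–3σ̂, * = beyond 3σ̂; sign = side of CL): 1:+B, 2:+C, 3:+C, 4:-C, 5:-C, 6:-B, 7:+B, 8:+C, 9:+B, 10:-C, 11:-C, 12:-C
No rule fires across all 12 points.

none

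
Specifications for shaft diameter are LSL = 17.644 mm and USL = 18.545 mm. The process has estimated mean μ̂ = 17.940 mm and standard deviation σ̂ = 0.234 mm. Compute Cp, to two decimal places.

Cp = (USL − LSL) / (6σ̂) = (18.545 − 17.644) / (6 × 0.234) = 0.9010 / 1.4040 = 0.6417

0.64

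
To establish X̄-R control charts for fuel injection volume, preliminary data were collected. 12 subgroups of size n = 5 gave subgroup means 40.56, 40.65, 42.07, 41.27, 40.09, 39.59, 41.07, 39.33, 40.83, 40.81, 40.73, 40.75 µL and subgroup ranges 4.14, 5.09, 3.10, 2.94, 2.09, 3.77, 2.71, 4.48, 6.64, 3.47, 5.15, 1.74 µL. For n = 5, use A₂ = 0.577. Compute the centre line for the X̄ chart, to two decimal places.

X̄̄ = (40.56 + 40.65 + 42.07 + 41.27 + 40.09 + 39.59 + 41.07 + 39.33 + 40.83 + 40.81 + 40.73 + 40.75) / 12 = 487.7500 / 12 = 40.6458
CL = X̄̄ = 40.6458

40.65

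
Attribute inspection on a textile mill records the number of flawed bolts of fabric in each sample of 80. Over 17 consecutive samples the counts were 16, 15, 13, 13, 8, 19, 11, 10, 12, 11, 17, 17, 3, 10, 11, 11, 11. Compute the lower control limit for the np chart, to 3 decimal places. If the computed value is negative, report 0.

p̄ = Σdᵢ / (k·n) = 208 / (17 × 80) = 0.15294
LCL = np̄ − 3·√(np̄(1−p̄)) = 12.2353 − 3 × 3.2193 = 2.5773

2.577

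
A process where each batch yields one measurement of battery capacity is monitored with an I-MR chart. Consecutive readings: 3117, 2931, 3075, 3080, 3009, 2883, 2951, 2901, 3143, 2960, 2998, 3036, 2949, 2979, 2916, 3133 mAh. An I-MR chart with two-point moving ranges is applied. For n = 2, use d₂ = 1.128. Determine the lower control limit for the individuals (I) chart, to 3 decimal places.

X̄ = (3117 + 2931 + 3075 + 3080 + 3009 + 2883 + 2951 + 2901 + 3143 + 2960 + 2998 + 3036 + 2949 + 2979 + 2916 + 3133) / 16 = 3003.8125
Moving ranges: 186, 144, 5, 71, 126, 68, 50, 242, 183, 38, 38, 87, 30, 63, 217; M̄R̄ = 1548.0000 / 15 = 103.2000
LCL = X̄ − 3·M̄R̄/d₂ = 3003.8125 − 3 × 103.2000 / 1.128 = 2729.3444

2729.344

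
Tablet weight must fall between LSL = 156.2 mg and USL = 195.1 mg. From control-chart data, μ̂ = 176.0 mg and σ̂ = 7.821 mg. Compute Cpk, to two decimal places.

0.81

Cpu = (USL − μ̂) / (3σ̂) = (195.1 − 176.0) / (3 × 7.821) = 0.8140; Cpl = (μ̂ − LSL) / (3σ̂) = (176.0 − 156.2) / (3 × 7.821) = 0.8439; Cpk = min(Cpu, Cpl) = 0.8140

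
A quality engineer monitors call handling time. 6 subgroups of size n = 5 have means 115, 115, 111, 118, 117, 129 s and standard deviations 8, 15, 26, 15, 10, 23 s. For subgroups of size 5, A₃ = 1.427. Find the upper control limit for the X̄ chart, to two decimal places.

X̄̄ = (115 + 115 + 111 + 118 + 117 + 129) / 6 = 117.5000
s̄ = (8 + 15 + 26 + 15 + 10 + 23) / 6 = 16.1667
UCL = X̄̄ + A₃·s̄ = 117.5000 + 1.427 × 16.1667 = 140.5698

140.57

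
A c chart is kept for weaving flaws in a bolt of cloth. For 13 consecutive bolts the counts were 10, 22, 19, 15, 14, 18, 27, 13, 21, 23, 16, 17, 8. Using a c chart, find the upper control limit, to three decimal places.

c̄ = (10 + 22 + 19 + 15 + 14 + 18 + 27 + 13 + 21 + 23 + 16 + 17 + 8) / 13 = 223 / 13 = 17.1538
UCL = c̄ + 3√c̄ = 17.1538 + 3 × √17.1538 = 17.1538 + 3 × 4.1417 = 29.5790

29.579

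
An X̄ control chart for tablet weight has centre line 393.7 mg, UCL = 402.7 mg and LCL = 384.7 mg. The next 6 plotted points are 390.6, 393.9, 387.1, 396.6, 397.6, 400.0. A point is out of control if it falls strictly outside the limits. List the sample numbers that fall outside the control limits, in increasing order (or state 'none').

none

All 6 points lie within [384.7, 402.7].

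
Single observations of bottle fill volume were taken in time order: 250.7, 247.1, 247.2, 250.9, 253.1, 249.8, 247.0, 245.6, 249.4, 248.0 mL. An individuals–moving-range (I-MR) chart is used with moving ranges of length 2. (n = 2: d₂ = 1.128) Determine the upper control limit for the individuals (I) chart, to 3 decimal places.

255.470

X̄ = (250.7 + 247.1 + 247.2 + 250.9 + 253.1 + 249.8 + 247.0 + 245.6 + 249.4 + 248.0) / 10 = 248.8800
Moving ranges: 3.6, 0.1, 3.7, 2.2, 3.3, 2.8, 1.4, 3.8, 1.4; M̄R̄ = 22.3000 / 9 = 2.4778
UCL = X̄ + 3·M̄R̄/d₂ = 248.8800 + 3 × 2.4778 / 1.128 = 255.4698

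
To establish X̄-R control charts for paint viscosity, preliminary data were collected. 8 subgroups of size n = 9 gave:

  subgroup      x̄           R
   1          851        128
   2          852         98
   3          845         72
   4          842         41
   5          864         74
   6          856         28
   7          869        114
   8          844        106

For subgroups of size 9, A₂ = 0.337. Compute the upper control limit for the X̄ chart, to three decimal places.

880.720

X̄̄ = (851 + 852 + 845 + 842 + 864 + 856 + 869 + 844) / 8 = 6823.0000 / 8 = 852.8750
R̄ = (128 + 98 + 72 + 41 + 74 + 28 + 114 + 106) / 8 = 661.0000 / 8 = 82.6250
UCL = X̄̄ + A₂·R̄ = 852.8750 + 0.337 × 82.6250 = 880.7196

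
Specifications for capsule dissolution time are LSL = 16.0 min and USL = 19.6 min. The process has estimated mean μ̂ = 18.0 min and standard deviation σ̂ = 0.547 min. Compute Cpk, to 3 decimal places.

Cpu = (USL − μ̂) / (3σ̂) = (19.6 − 18.0) / (3 × 0.547) = 0.9750; Cpl = (μ̂ − LSL) / (3σ̂) = (18.0 − 16.0) / (3 × 0.547) = 1.2188; Cpk = min(Cpu, Cpl) = 0.9750

0.975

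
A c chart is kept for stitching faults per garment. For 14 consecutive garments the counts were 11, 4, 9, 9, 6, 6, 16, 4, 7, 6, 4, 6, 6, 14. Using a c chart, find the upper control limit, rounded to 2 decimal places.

16.05

c̄ = (11 + 4 + 9 + 9 + 6 + 6 + 16 + 4 + 7 + 6 + 4 + 6 + 6 + 14) / 14 = 108 / 14 = 7.7143
UCL = c̄ + 3√c̄ = 7.7143 + 3 × √7.7143 = 7.7143 + 3 × 2.7775 = 16.0467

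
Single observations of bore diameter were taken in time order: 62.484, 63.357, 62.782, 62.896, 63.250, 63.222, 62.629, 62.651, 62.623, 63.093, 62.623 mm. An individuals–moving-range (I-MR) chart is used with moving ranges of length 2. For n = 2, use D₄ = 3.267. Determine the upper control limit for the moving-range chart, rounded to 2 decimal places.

Moving ranges: 0.873, 0.575, 0.114, 0.354, 0.028, 0.593, 0.022, 0.028, 0.470, 0.470; M̄R̄ = 3.5270 / 10 = 0.3527
UCL_MR = D₄·M̄R̄ = 3.267 × 0.3527 = 1.1523

1.15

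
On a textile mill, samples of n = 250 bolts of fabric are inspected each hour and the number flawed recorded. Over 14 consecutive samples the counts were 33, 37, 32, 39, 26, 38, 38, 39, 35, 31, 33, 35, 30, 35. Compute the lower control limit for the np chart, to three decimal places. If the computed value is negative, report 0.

p̄ = Σdᵢ / (k·n) = 481 / (14 × 250) = 0.13743
LCL = np̄ − 3·√(np̄(1−p̄)) = 34.3571 − 3 × 5.4438 = 18.0256

18.026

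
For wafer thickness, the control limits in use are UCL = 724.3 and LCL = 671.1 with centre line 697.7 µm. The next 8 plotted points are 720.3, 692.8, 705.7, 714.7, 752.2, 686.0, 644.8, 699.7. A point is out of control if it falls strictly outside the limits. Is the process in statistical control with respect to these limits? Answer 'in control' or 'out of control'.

out of control

Compare each point to [671.1, 724.3]: sample 5 = 752.2 > UCL; sample 7 = 644.8 < LCL.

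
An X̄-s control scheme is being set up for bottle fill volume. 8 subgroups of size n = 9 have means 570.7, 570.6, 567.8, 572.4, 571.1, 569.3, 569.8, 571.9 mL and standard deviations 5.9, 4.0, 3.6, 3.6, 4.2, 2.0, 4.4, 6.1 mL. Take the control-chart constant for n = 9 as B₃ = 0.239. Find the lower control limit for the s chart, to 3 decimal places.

s̄ = (5.9 + 4.0 + 3.6 + 3.6 + 4.2 + 2.0 + 4.4 + 6.1) / 8 = 4.2250
LCL_s = B₃·s̄ = 0.239 × 4.2250 = 1.0098

1.010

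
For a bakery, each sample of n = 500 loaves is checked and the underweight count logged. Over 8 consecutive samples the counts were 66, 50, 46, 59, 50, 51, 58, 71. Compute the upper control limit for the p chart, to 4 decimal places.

p̄ = Σdᵢ / (k·n) = 451 / (8 × 500) = 0.11275
UCL = p̄ + 3·√(p̄(1−p̄)/n) = 0.11275 + 3 × √(0.11275×0.88725/500) = 0.11275 + 3 × 0.01414 = 0.15518

0.1552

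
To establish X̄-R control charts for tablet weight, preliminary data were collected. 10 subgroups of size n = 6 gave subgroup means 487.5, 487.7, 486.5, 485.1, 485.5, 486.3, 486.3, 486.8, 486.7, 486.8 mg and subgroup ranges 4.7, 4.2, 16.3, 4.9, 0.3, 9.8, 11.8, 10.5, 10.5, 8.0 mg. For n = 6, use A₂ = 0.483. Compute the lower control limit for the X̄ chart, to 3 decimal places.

X̄̄ = (487.5 + 487.7 + 486.5 + 485.1 + 485.5 + 486.3 + 486.3 + 486.8 + 486.7 + 486.8) / 10 = 4865.2000 / 10 = 486.5200
R̄ = (4.7 + 4.2 + 16.3 + 4.9 + 0.3 + 9.8 + 11.8 + 10.5 + 10.5 + 8.0) / 10 = 81.0000 / 10 = 8.1000
LCL = X̄̄ − A₂·R̄ = 486.5200 − 0.483 × 8.1000 = 482.6077

482.608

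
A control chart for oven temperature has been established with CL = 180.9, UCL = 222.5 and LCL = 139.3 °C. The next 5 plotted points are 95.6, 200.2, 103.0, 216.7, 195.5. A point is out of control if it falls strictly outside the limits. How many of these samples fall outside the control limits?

2

Compare each point to [139.3, 222.5]: sample 1 = 95.6 < LCL; sample 3 = 103.0 < LCL.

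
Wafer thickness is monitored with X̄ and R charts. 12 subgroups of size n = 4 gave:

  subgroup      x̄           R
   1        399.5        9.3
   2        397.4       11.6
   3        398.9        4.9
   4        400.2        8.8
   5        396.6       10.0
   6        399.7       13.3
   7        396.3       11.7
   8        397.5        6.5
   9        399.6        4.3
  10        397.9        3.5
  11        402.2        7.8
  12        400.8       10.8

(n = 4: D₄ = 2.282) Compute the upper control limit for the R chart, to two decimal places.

R̄ = (9.3 + 11.6 + 4.9 + 8.8 + 10.0 + 13.3 + 11.7 + 6.5 + 4.3 + 3.5 + 7.8 + 10.8) / 12 = 102.5000 / 12 = 8.5417
UCL_R = D₄·R̄ = 2.282 × 8.5417 = 19.4921

19.49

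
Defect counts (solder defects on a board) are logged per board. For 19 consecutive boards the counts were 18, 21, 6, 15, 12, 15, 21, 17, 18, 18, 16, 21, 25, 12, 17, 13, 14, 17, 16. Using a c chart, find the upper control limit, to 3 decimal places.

28.578

c̄ = (18 + 21 + 6 + 15 + 12 + 15 + 21 + 17 + 18 + 18 + 16 + 21 + 25 + 12 + 17 + 13 + 14 + 17 + 16) / 19 = 312 / 19 = 16.4211
UCL = c̄ + 3√c̄ = 16.4211 + 3 × √16.4211 = 16.4211 + 3 × 4.0523 = 28.5779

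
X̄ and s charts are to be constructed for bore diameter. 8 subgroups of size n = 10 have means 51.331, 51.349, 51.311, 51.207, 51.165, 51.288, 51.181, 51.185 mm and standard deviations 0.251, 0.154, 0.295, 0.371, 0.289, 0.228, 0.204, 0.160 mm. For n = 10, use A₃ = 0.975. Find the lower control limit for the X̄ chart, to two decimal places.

X̄̄ = (51.331 + 51.349 + 51.311 + 51.207 + 51.165 + 51.288 + 51.181 + 51.185) / 8 = 51.2521
s̄ = (0.251 + 0.154 + 0.295 + 0.371 + 0.289 + 0.228 + 0.204 + 0.160) / 8 = 0.2440
LCL = X̄̄ − A₃·s̄ = 51.2521 − 0.975 × 0.2440 = 51.0142

51.01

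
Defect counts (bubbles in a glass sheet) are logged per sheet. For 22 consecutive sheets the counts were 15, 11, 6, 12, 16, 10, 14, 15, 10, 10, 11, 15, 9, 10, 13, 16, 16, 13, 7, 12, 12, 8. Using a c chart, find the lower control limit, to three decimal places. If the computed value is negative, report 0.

c̄ = (15 + 11 + 6 + 12 + 16 + 10 + 14 + 15 + 10 + 10 + 11 + 15 + 9 + 10 + 13 + 16 + 16 + 13 + 7 + 12 + 12 + 8) / 22 = 261 / 22 = 11.8636
LCL = c̄ − 3√c̄ = 11.8636 − 3 × 3.4444 = 1.5305

1.531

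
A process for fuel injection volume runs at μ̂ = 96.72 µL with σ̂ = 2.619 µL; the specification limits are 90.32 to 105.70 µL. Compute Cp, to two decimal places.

Cp = (USL − LSL) / (6σ̂) = (105.70 − 90.32) / (6 × 2.619) = 15.3800 / 15.7140 = 0.9787

0.98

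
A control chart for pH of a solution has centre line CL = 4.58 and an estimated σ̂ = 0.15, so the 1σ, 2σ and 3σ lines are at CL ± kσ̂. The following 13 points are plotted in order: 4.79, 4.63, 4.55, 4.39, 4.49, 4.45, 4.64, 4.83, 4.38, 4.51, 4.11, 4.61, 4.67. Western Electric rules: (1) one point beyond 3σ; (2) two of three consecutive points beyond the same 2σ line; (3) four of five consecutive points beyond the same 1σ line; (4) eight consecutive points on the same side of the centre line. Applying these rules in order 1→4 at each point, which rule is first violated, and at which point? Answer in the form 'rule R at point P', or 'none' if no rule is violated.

Zone of each point (C = within 1σ̂, B = 1σ̂–2σ̂, A = 2σ̂–3σ̂, * = beyond 3σ̂; sign = side of CL): 1:+B, 2:+C, 3:-C, 4:-B, 5:-C, 6:-C, 7:+C, 8:+B, 9:-B, 10:-C, 11:-*, 12:+C, 13:+C
Rule 1 (one point beyond the 3σ limits) is satisfied at point 11.

rule 1 at point 11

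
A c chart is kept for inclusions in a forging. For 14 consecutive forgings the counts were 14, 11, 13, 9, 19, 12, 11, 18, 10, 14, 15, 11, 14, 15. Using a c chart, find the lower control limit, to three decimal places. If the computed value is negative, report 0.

2.351

c̄ = (14 + 11 + 13 + 9 + 19 + 12 + 11 + 18 + 10 + 14 + 15 + 11 + 14 + 15) / 14 = 186 / 14 = 13.2857
LCL = c̄ − 3√c̄ = 13.2857 − 3 × 3.6450 = 2.3508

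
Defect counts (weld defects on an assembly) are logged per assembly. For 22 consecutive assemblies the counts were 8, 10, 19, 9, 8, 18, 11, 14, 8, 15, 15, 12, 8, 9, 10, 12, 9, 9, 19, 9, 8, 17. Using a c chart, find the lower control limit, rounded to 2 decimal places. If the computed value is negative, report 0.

1.43

c̄ = (8 + 10 + 19 + 9 + 8 + 18 + 11 + 14 + 8 + 15 + 15 + 12 + 8 + 9 + 10 + 12 + 9 + 9 + 19 + 9 + 8 + 17) / 22 = 257 / 22 = 11.6818
LCL = c̄ − 3√c̄ = 11.6818 − 3 × 3.4179 = 1.4282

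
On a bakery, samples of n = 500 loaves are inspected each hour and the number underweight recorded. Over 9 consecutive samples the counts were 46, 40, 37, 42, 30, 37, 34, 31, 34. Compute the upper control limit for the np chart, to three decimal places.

54.289

p̄ = Σdᵢ / (k·n) = 331 / (9 × 500) = 0.07356
UCL = np̄ + 3·√(np̄(1−p̄)) = 36.7778 + 3 × √(36.7778×0.92644) = 36.7778 + 3 × 5.8372 = 54.2893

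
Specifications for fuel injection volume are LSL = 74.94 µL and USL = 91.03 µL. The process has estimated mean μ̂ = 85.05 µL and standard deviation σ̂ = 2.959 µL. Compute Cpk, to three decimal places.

Cpu = (USL − μ̂) / (3σ̂) = (91.03 − 85.05) / (3 × 2.959) = 0.6737; Cpl = (μ̂ − LSL) / (3σ̂) = (85.05 − 74.94) / (3 × 2.959) = 1.1389; Cpk = min(Cpu, Cpl) = 0.6737

0.674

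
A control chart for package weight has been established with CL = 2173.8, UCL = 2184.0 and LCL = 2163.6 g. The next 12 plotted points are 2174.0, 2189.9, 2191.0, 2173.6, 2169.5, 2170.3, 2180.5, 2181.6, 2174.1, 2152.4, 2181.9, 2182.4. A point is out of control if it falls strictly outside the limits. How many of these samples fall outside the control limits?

3

Compare each point to [2163.6, 2184.0]: sample 2 = 2189.9 > UCL; sample 3 = 2191.0 > UCL; sample 10 = 2152.4 < LCL.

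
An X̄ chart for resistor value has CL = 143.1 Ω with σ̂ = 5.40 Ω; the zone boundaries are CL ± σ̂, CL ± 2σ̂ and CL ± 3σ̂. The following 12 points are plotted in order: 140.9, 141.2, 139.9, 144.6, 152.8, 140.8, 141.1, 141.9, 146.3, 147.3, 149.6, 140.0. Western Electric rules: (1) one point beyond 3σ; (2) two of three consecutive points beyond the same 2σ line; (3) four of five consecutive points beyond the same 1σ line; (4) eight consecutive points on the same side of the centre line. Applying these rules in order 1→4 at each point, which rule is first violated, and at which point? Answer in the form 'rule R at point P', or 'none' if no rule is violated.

none

Zone of each point (C = within 1σ̂, B = 1σ̂–2σ̂, A = 2σ̂–3σ̂, * = beyond 3σ̂; sign = side of CL): 1:-C, 2:-C, 3:-C, 4:+C, 5:+B, 6:-C, 7:-C, 8:-C, 9:+C, 10:+C, 11:+B, 12:-C
No rule fires across all 12 points.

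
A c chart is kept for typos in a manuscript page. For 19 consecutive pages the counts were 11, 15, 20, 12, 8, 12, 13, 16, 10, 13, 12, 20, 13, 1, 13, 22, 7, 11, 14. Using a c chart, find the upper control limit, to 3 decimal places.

c̄ = (11 + 15 + 20 + 12 + 8 + 12 + 13 + 16 + 10 + 13 + 12 + 20 + 13 + 1 + 13 + 22 + 7 + 11 + 14) / 19 = 243 / 19 = 12.7895
UCL = c̄ + 3√c̄ = 12.7895 + 3 × √12.7895 = 12.7895 + 3 × 3.5762 = 23.5182

23.518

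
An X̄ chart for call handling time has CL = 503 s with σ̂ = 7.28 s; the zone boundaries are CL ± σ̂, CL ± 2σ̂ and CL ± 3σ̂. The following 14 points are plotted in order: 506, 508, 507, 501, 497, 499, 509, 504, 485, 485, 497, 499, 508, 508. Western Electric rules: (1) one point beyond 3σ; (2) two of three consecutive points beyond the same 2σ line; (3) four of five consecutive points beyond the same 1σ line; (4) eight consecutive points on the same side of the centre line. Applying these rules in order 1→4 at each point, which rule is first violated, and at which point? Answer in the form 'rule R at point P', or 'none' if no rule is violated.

Zone of each point (C = within 1σ̂, B = 1σ̂–2σ̂, A = 2σ̂–3σ̂, * = beyond 3σ̂; sign = side of CL): 1:+C, 2:+C, 3:+C, 4:-C, 5:-C, 6:-C, 7:+C, 8:+C, 9:-A, 10:-A, 11:-C, 12:-C, 13:+C, 14:+C
Rule 2 (two of three consecutive points beyond the same 2σ limit) is satisfied at point 10.

rule 2 at point 10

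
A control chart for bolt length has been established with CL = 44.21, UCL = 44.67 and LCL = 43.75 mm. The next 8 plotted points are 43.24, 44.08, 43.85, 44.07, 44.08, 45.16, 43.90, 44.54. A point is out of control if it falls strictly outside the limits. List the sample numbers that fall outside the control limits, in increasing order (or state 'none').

Compare each point to [43.75, 44.67]: sample 1 = 43.24 < LCL; sample 6 = 45.16 > UCL.

1, 6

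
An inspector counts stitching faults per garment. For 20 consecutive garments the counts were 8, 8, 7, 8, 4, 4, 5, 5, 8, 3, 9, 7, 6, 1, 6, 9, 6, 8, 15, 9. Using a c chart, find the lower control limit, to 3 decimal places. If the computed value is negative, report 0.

0.000

c̄ = (8 + 8 + 7 + 8 + 4 + 4 + 5 + 5 + 8 + 3 + 9 + 7 + 6 + 1 + 6 + 9 + 6 + 8 + 15 + 9) / 20 = 136 / 20 = 6.8000
LCL = c̄ − 3√c̄ = 6.8000 − 3 × 2.6077 = -1.0230 → 0 (cannot be negative)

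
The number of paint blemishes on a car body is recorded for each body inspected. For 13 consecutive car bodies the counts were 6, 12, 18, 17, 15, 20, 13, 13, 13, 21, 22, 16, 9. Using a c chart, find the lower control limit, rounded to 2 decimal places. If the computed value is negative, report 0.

c̄ = (6 + 12 + 18 + 17 + 15 + 20 + 13 + 13 + 13 + 21 + 22 + 16 + 9) / 13 = 195 / 13 = 15.0000
LCL = c̄ − 3√c̄ = 15.0000 − 3 × 3.8730 = 3.3810

3.38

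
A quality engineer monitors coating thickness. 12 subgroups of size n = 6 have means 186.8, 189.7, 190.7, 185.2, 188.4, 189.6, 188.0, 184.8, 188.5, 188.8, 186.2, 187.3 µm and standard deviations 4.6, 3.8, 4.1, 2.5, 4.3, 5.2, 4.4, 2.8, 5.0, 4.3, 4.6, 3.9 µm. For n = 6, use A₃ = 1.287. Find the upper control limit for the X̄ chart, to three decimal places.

X̄̄ = (186.8 + 189.7 + 190.7 + 185.2 + 188.4 + 189.6 + 188.0 + 184.8 + 188.5 + 188.8 + 186.2 + 187.3) / 12 = 187.8333
s̄ = (4.6 + 3.8 + 4.1 + 2.5 + 4.3 + 5.2 + 4.4 + 2.8 + 5.0 + 4.3 + 4.6 + 3.9) / 12 = 4.1250
UCL = X̄̄ + A₃·s̄ = 187.8333 + 1.287 × 4.1250 = 193.1422

193.142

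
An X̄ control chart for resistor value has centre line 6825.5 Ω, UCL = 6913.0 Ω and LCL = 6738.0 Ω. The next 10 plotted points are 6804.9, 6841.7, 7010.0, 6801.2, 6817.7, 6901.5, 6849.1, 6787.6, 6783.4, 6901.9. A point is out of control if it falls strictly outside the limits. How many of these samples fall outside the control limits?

Compare each point to [6738.0, 6913.0]: sample 3 = 7010.0 > UCL.

1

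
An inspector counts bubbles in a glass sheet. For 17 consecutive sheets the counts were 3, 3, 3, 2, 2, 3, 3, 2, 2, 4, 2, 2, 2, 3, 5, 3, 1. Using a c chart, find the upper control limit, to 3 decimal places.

c̄ = (3 + 3 + 3 + 2 + 2 + 3 + 3 + 2 + 2 + 4 + 2 + 2 + 2 + 3 + 5 + 3 + 1) / 17 = 45 / 17 = 2.6471
UCL = c̄ + 3√c̄ = 2.6471 + 3 × √2.6471 = 2.6471 + 3 × 1.6270 = 7.5280

7.528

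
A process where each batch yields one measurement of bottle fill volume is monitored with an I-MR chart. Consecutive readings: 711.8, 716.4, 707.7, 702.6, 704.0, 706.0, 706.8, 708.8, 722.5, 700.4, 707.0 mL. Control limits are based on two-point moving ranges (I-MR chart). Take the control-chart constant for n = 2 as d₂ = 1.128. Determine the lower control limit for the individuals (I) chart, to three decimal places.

690.726

X̄ = (711.8 + 716.4 + 707.7 + 702.6 + 704.0 + 706.0 + 706.8 + 708.8 + 722.5 + 700.4 + 707.0) / 11 = 708.5455
Moving ranges: 4.6, 8.7, 5.1, 1.4, 2.0, 0.8, 2.0, 13.7, 22.1, 6.6; M̄R̄ = 67.0000 / 10 = 6.7000
LCL = X̄ − 3·M̄R̄/d₂ = 708.5455 − 3 × 6.7000 / 1.128 = 690.7263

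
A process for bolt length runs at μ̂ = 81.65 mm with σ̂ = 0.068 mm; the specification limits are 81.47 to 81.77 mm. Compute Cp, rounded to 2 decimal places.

0.74

Cp = (USL − LSL) / (6σ̂) = (81.77 − 81.47) / (6 × 0.068) = 0.3000 / 0.4080 = 0.7353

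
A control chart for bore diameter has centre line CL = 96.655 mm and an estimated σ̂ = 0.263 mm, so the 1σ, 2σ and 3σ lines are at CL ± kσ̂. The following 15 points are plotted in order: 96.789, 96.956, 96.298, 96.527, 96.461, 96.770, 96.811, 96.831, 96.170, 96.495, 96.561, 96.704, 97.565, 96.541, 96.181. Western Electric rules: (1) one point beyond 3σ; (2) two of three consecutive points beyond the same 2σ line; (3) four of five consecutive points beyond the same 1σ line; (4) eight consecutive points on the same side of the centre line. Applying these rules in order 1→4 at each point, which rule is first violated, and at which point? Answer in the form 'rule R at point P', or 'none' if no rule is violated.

Zone of each point (C = within 1σ̂, B = 1σ̂–2σ̂, A = 2σ̂–3σ̂, * = beyond 3σ̂; sign = side of CL): 1:+C, 2:+B, 3:-B, 4:-C, 5:-C, 6:+C, 7:+C, 8:+C, 9:-B, 10:-C, 11:-C, 12:+C, 13:+*, 14:-C, 15:-B
Rule 1 (one point beyond the 3σ limits) is satisfied at point 13.

rule 1 at point 13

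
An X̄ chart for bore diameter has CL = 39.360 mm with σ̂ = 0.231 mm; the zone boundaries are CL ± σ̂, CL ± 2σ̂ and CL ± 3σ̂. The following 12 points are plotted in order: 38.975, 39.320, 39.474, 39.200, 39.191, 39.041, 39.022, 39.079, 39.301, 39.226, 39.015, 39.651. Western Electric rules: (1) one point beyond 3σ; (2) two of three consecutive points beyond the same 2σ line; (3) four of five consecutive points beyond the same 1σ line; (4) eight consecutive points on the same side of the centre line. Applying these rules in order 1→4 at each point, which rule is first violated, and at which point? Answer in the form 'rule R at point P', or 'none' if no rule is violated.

Zone of each point (C = within 1σ̂, B = 1σ̂–2σ̂, A = 2σ̂–3σ̂, * = beyond 3σ̂; sign = side of CL): 1:-B, 2:-C, 3:+C, 4:-C, 5:-C, 6:-B, 7:-B, 8:-B, 9:-C, 10:-C, 11:-B, 12:+B
Rule 4 (eight consecutive points on the same side of the centre line) is satisfied at point 11.

rule 4 at point 11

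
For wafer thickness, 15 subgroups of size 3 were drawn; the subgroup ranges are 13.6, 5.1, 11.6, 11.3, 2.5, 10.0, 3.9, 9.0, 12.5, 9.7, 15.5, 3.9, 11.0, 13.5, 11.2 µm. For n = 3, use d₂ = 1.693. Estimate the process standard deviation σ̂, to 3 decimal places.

R̄ = (13.6 + 5.1 + 11.6 + 11.3 + 2.5 + 10.0 + 3.9 + 9.0 + 12.5 + 9.7 + 15.5 + 3.9 + 11.0 + 13.5 + 11.2) / 15 = 9.6200
σ̂ = R̄ / d₂ = 9.6200 / 1.693 = 5.6822

5.682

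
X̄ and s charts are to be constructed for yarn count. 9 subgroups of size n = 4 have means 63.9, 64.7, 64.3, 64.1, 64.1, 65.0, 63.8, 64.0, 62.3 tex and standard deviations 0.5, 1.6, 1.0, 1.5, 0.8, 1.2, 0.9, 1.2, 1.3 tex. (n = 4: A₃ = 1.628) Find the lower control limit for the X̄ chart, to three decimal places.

62.213

X̄̄ = (63.9 + 64.7 + 64.3 + 64.1 + 64.1 + 65.0 + 63.8 + 64.0 + 62.3) / 9 = 64.0222
s̄ = (0.5 + 1.6 + 1.0 + 1.5 + 0.8 + 1.2 + 0.9 + 1.2 + 1.3) / 9 = 1.1111
LCL = X̄̄ − A₃·s̄ = 64.0222 − 1.628 × 1.1111 = 62.2133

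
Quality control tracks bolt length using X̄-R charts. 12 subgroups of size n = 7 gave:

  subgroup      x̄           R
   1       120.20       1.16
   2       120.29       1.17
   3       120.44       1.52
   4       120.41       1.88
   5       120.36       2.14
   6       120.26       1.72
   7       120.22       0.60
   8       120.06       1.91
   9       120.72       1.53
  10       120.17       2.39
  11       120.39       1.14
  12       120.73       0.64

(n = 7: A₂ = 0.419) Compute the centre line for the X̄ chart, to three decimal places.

X̄̄ = (120.20 + 120.29 + 120.44 + 120.41 + 120.36 + 120.26 + 120.22 + 120.06 + 120.72 + 120.17 + 120.39 + 120.73) / 12 = 1444.2500 / 12 = 120.3542
CL = X̄̄ = 120.3542

120.354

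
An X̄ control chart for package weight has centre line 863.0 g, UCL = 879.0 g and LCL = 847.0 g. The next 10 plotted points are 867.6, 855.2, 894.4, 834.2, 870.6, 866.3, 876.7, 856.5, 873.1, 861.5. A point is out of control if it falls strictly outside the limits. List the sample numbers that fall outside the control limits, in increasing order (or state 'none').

Compare each point to [847.0, 879.0]: sample 3 = 894.4 > UCL; sample 4 = 834.2 < LCL.

3, 4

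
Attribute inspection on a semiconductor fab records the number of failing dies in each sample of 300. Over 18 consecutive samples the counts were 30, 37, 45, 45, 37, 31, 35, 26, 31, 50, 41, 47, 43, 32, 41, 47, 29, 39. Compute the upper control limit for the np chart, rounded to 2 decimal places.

55.42

p̄ = Σdᵢ / (k·n) = 686 / (18 × 300) = 0.12704
UCL = np̄ + 3·√(np̄(1−p̄)) = 38.1111 + 3 × √(38.1111×0.87296) = 38.1111 + 3 × 5.7680 = 55.4150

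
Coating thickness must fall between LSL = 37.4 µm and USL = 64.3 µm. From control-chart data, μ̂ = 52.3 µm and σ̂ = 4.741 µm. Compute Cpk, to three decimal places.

Cpu = (USL − μ̂) / (3σ̂) = (64.3 − 52.3) / (3 × 4.741) = 0.8437; Cpl = (μ̂ − LSL) / (3σ̂) = (52.3 − 37.4) / (3 × 4.741) = 1.0476; Cpk = min(Cpu, Cpl) = 0.8437

0.844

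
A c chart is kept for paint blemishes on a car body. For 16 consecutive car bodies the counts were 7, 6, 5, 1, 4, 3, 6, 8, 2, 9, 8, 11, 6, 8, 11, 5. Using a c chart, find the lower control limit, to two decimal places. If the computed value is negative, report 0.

0.00

c̄ = (7 + 6 + 5 + 1 + 4 + 3 + 6 + 8 + 2 + 9 + 8 + 11 + 6 + 8 + 11 + 5) / 16 = 100 / 16 = 6.2500
LCL = c̄ − 3√c̄ = 6.2500 − 3 × 2.5000 = -1.2500 → 0 (cannot be negative)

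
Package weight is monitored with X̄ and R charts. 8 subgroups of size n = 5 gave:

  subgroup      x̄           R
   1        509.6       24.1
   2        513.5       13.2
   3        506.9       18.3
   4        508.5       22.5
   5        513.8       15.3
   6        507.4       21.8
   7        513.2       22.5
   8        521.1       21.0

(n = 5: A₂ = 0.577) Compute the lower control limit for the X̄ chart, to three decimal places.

500.304

X̄̄ = (509.6 + 513.5 + 506.9 + 508.5 + 513.8 + 507.4 + 513.2 + 521.1) / 8 = 4094.0000 / 8 = 511.7500
R̄ = (24.1 + 13.2 + 18.3 + 22.5 + 15.3 + 21.8 + 22.5 + 21.0) / 8 = 158.7000 / 8 = 19.8375
LCL = X̄̄ − A₂·R̄ = 511.7500 − 0.577 × 19.8375 = 500.3038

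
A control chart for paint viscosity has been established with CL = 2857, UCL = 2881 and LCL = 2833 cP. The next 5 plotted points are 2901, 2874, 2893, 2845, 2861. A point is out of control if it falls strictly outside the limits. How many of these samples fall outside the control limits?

2

Compare each point to [2833, 2881]: sample 1 = 2901 > UCL; sample 3 = 2893 > UCL.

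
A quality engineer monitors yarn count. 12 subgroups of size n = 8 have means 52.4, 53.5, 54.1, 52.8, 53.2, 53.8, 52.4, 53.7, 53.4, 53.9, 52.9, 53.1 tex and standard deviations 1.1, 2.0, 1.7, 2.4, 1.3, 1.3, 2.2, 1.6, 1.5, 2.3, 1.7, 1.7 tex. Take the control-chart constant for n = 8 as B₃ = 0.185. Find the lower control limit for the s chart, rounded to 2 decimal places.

s̄ = (1.1 + 2.0 + 1.7 + 2.4 + 1.3 + 1.3 + 2.2 + 1.6 + 1.5 + 2.3 + 1.7 + 1.7) / 12 = 1.7333
LCL_s = B₃·s̄ = 0.185 × 1.7333 = 0.3207

0.32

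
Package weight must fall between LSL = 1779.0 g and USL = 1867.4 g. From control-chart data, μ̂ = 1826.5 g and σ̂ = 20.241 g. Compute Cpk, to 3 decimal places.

0.674

Cpu = (USL − μ̂) / (3σ̂) = (1867.4 − 1826.5) / (3 × 20.241) = 0.6736; Cpl = (μ̂ − LSL) / (3σ̂) = (1826.5 − 1779.0) / (3 × 20.241) = 0.7822; Cpk = min(Cpu, Cpl) = 0.6736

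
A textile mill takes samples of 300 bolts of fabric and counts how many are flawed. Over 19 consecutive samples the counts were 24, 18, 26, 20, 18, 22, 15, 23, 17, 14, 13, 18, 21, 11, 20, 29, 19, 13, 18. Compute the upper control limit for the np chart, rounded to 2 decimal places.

31.52

p̄ = Σdᵢ / (k·n) = 359 / (19 × 300) = 0.06298
UCL = np̄ + 3·√(np̄(1−p̄)) = 18.8947 + 3 × √(18.8947×0.93702) = 18.8947 + 3 × 4.2077 = 31.5178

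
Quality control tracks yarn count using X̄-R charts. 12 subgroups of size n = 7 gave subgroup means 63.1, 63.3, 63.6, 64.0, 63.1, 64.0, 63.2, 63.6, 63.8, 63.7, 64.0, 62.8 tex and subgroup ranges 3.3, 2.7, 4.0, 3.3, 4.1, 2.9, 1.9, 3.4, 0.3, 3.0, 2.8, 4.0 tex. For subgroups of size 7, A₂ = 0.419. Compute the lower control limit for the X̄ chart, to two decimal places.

62.27

X̄̄ = (63.1 + 63.3 + 63.6 + 64.0 + 63.1 + 64.0 + 63.2 + 63.6 + 63.8 + 63.7 + 64.0 + 62.8) / 12 = 762.2000 / 12 = 63.5167
R̄ = (3.3 + 2.7 + 4.0 + 3.3 + 4.1 + 2.9 + 1.9 + 3.4 + 0.3 + 3.0 + 2.8 + 4.0) / 12 = 35.7000 / 12 = 2.9750
LCL = X̄̄ − A₂·R̄ = 63.5167 − 0.419 × 2.9750 = 62.2701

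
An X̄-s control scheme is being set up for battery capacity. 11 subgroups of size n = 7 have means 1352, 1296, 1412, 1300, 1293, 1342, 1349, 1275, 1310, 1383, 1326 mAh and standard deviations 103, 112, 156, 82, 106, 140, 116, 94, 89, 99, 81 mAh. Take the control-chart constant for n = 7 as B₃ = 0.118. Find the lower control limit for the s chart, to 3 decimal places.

12.637

s̄ = (103 + 112 + 156 + 82 + 106 + 140 + 116 + 94 + 89 + 99 + 81) / 11 = 107.0909
LCL_s = B₃·s̄ = 0.118 × 107.0909 = 12.6367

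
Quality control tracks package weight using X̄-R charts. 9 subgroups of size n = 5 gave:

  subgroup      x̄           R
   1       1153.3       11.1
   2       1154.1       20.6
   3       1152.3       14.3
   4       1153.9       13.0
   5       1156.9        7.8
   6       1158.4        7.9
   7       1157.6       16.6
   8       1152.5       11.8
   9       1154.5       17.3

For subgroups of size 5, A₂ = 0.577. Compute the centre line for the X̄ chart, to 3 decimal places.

1154.833

X̄̄ = (1153.3 + 1154.1 + 1152.3 + 1153.9 + 1156.9 + 1158.4 + 1157.6 + 1152.5 + 1154.5) / 9 = 10393.5000 / 9 = 1154.8333
CL = X̄̄ = 1154.8333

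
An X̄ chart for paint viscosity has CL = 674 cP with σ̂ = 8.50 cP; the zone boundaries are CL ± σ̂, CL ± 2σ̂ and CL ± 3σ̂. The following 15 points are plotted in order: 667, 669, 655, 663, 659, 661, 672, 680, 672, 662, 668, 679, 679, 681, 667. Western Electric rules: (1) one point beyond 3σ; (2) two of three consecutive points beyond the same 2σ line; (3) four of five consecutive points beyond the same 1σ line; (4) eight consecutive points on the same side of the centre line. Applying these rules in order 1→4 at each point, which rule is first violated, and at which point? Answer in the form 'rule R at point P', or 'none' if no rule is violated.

rule 3 at point 6

Zone of each point (C = within 1σ̂, B = 1σ̂–2σ̂, A = 2σ̂–3σ̂, * = beyond 3σ̂; sign = side of CL): 1:-C, 2:-C, 3:-A, 4:-B, 5:-B, 6:-B, 7:-C, 8:+C, 9:-C, 10:-B, 11:-C, 12:+C, 13:+C, 14:+C, 15:-C
Rule 3 (four of five consecutive points beyond the same 1σ limit) is satisfied at point 6.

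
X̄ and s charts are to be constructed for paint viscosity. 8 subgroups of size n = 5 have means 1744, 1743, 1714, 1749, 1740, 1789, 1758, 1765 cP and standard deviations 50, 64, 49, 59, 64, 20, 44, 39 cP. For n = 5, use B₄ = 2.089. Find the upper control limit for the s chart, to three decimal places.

s̄ = (50 + 64 + 49 + 59 + 64 + 20 + 44 + 39) / 8 = 48.6250
UCL_s = B₄·s̄ = 2.089 × 48.6250 = 101.5776

101.578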